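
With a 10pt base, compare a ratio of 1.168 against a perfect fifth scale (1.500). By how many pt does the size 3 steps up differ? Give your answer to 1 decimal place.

17.8pt

At 1.168: 10.0 × 1.168³ = 15.934pt
Perfect fifth: 10.0 × 1.500³ = 33.750pt
Difference: 33.750 − 15.934 = 17.816pt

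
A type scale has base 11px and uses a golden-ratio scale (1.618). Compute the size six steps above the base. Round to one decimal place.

197.4px

Each step on a modular scale multiplies by the ratio, so the size n steps from the base is base × ratioⁿ.
11.0 × 1.618⁶ = 11.0 × 17.94201 ≈ 197.36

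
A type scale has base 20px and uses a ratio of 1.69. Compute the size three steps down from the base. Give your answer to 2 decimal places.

A modular type scale is a geometric sequence: sizeₙ = base × rⁿ.
20.0 ÷ 1.69³ = 20.0 ÷ 4.82681 ≈ 4.14

4.14px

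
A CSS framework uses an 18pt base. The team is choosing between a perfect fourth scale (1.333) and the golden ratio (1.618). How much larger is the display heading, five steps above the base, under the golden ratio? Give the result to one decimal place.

Perfect fourth: 18.0 × 1.333⁵ = 75.757pt
Golden ratio: 18.0 × 1.618⁵ = 199.602pt
Difference: 199.602 − 75.757 = 123.845pt

123.8pt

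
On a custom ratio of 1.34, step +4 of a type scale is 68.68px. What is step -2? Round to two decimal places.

68.68 ÷ 1.34⁶ = 68.68 ÷ 5.78934 ≈ 11.863

11.86px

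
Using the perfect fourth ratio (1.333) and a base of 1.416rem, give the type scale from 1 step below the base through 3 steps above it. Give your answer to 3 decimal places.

Step -1: 1.416 ÷ 1.333 = 1.062
Step 0: 1.416rem
Step 1: 1.416 × 1.333 = 1.888
Step 2: 1.416 × 1.333² = 2.516
Step 3: 1.416 × 1.333³ = 3.354

1.062rem, 1.416rem, 1.888rem, 2.516rem, 3.354rem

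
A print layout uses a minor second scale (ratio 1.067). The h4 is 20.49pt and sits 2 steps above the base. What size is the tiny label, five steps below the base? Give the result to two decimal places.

13.01pt

20.49 ÷ 1.067⁷ = 20.49 ÷ 1.57453 ≈ 13.013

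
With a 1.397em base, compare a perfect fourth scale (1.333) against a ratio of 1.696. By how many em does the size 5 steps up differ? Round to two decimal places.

13.72em

Perfect fourth: 1.397 × 1.333⁵ = 5.8796em
At 1.696: 1.397 × 1.696⁵ = 19.6031em
Difference: 19.6031 − 5.8796 = 13.7235em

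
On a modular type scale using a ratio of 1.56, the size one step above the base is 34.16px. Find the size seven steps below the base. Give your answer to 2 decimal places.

0.97px

34.16 ÷ 1.56⁸ = 34.16 ÷ 35.07493 ≈ 0.974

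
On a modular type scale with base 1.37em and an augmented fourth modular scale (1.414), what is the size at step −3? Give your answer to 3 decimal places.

0.485em

Each step on a modular scale multiplies by the ratio, so the size n steps from the base is base × ratioⁿ.
1.37 ÷ 1.414³ = 1.37 ÷ 2.82715 ≈ 0.485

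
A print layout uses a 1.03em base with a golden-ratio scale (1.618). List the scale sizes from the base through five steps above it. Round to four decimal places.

Step 0: 1.03em
Step 1: 1.03 × 1.618 = 1.6665
Step 2: 1.03 × 1.618² = 2.6965
Step 3: 1.03 × 1.618³ = 4.3629
Step 4: 1.03 × 1.618⁴ = 7.0591
Step 5: 1.03 × 1.618⁵ = 11.4217

1.0300em, 1.6665em, 2.6965em, 4.3629em, 7.0591em, 11.4217em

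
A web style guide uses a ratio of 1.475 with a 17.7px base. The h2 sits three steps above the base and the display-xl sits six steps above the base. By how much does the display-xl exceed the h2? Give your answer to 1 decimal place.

125.5px

Step 3: 17.7 × 1.475³ = 56.800px
Step 6: 17.7 × 1.475⁶ = 182.274px
Difference: 182.274 − 56.800 = 125.474px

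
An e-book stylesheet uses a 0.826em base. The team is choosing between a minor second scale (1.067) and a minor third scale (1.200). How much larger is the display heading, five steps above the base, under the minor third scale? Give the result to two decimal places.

Minor second: 0.826 × 1.067⁵ = 1.1424em
Minor third: 0.826 × 1.200⁵ = 2.0554em
Difference: 2.0554 − 1.1424 = 0.9130em

0.91em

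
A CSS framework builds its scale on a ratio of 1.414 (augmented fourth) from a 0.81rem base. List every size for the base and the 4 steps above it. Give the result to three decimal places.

0.810rem, 1.145rem, 1.620rem, 2.290rem, 3.238rem

Step 0: 0.81rem
Step 1: 0.81 × 1.414 = 1.145
Step 2: 0.81 × 1.414² = 1.620
Step 3: 0.81 × 1.414³ = 2.290
Step 4: 0.81 × 1.414⁴ = 3.238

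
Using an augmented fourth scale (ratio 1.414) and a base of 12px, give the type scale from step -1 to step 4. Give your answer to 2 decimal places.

8.49px, 12.00px, 16.97px, 23.99px, 33.93px, 47.97px

Step -1: 12.0 ÷ 1.414 = 8.49
Step 0: 12px
Step 1: 12.0 × 1.414 = 16.97
Step 2: 12.0 × 1.414² = 23.99
Step 3: 12.0 × 1.414³ = 33.93
Step 4: 12.0 × 1.414⁴ = 47.97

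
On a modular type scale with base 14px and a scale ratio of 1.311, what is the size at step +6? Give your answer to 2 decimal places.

Each step on a modular scale multiplies by the ratio, so the size n steps from the base is base × ratioⁿ.
14.0 × 1.311⁶ = 14.0 × 5.07711 ≈ 71.08

71.08px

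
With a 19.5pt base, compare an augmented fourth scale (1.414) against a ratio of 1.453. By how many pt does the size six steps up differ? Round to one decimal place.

27.6pt

Augmented fourth: 19.5 × 1.414⁶ = 155.859pt
At 1.453: 19.5 × 1.453⁶ = 183.497pt
Difference: 183.497 − 155.859 = 27.638pt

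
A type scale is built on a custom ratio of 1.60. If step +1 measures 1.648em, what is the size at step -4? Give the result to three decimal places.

Moving from step +1 to step -4 is 5 steps down, so divide by r⁵.
1.648 ÷ 1.60⁵ = 1.648 ÷ 10.48576 ≈ 0.157

0.157em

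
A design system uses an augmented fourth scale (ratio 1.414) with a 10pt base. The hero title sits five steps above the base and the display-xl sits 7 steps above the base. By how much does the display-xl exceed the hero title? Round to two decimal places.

Step 5: 10.0 × 1.414⁵ = 56.5258pt
Step 7: 10.0 × 1.414⁷ = 113.0175pt
Difference: 113.0175 − 56.5258 = 56.4917pt

56.49pt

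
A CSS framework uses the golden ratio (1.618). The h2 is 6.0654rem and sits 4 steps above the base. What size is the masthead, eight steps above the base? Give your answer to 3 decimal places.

41.569rem

6.0654 × 1.618⁴ = 6.0654 × 6.85353 ≈ 41.569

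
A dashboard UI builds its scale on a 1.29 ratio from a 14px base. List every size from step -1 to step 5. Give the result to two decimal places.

Step -1: 14.0 ÷ 1.29 = 10.85
Step 0: 14px
Step 1: 14.0 × 1.29 = 18.06
Step 2: 14.0 × 1.29² = 23.30
Step 3: 14.0 × 1.29³ = 30.05
Step 4: 14.0 × 1.29⁴ = 38.77
Step 5: 14.0 × 1.29⁵ = 50.01

10.85px, 14.00px, 18.06px, 23.30px, 30.05px, 38.77px, 50.01px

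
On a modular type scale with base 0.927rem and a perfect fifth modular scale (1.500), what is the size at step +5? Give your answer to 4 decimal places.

0.927 × 1.500⁵ = 0.927 × 7.59375 ≈ 7.0394

7.0394rem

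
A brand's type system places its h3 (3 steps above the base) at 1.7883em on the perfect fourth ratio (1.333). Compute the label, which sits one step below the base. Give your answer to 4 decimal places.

0.5664em

Moving from step +3 to step -1 is 4 steps down, so divide by r⁴.
1.7883 ÷ 1.333⁴ = 1.7883 ÷ 3.15733 ≈ 0.5664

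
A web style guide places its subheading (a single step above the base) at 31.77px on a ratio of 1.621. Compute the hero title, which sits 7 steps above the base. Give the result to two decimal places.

31.77 × 1.621⁶ = 31.77 × 18.14254 ≈ 576.388

576.39px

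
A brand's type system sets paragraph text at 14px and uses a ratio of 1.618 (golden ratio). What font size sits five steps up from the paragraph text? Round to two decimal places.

14.0 × 1.618⁵ = 14.0 × 11.08901 ≈ 155.25

155.25px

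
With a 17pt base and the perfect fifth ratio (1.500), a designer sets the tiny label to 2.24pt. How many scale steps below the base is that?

5

1.500ⁿ = 17 / 2.24 = 7.5893
n = ln(7.5893) / ln(1.500) = 2.0267 / 0.4055 ≈ 5.00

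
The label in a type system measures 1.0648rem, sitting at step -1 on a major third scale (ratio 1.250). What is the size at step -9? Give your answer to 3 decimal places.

1.0648 ÷ 1.250⁸ = 1.0648 ÷ 5.96046 ≈ 0.179

0.179rem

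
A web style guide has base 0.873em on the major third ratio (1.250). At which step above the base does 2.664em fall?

1.250ⁿ = 2.664 / 0.873 = 3.0515
n = ln(3.0515) / ln(1.250) = 1.1156 / 0.2231 ≈ 5.00

5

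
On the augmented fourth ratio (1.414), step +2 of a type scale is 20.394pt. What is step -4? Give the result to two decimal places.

2.55pt

20.394 ÷ 1.414⁶ = 20.394 ÷ 7.99275 ≈ 2.552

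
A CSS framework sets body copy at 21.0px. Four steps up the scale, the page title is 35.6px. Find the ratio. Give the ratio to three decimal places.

The ratio satisfies 21.0 × r⁴ = 35.6, so r = (35.6 / 21.0)^(1/4).
r = 1.6952^(1/4) ≈ 1.1411

1.141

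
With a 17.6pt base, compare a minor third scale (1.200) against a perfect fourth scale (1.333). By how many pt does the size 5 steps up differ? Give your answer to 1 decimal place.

Minor third: 17.6 × 1.200⁵ = 43.794pt
Perfect fourth: 17.6 × 1.333⁵ = 74.074pt
Difference: 74.074 − 43.794 = 30.280pt

30.3pt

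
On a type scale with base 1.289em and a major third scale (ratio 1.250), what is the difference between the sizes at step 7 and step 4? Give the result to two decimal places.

Step 4: 1.289 × 1.250⁴ = 3.1470em
Step 7: 1.289 × 1.250⁷ = 6.1464em
Difference: 6.1464 − 3.1470 = 2.9994em

3.00em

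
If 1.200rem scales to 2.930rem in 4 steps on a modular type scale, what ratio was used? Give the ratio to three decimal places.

The ratio satisfies 1.200 × r⁴ = 2.930, so r = (2.930 / 1.200)^(1/4).
r = 2.4417^(1/4) ≈ 1.2500

1.250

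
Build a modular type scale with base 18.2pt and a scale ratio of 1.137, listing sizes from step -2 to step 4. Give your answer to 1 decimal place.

Step -2: 18.2 ÷ 1.137² = 14.1
Step -1: 18.2 ÷ 1.137 = 16.0
Step 0: 18.2pt
Step 1: 18.2 × 1.137 = 20.7
Step 2: 18.2 × 1.137² = 23.5
Step 3: 18.2 × 1.137³ = 26.8
Step 4: 18.2 × 1.137⁴ = 30.4

14.1pt, 16.0pt, 18.2pt, 20.7pt, 23.5pt, 26.8pt, 30.4pt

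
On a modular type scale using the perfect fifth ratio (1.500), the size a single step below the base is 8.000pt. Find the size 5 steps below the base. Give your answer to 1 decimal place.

1.6pt

The gap is -5 − (-1) = -4 steps, so the factor is 1.500^-4.
8.000 ÷ 1.500⁴ = 8.000 ÷ 5.06250 ≈ 1.580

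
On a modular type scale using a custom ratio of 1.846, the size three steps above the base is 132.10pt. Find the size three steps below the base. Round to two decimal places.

The gap is -3 − (3) = -6 steps, so the factor is 1.846^-6.
132.10 ÷ 1.846⁶ = 132.10 ÷ 39.57220 ≈ 3.338

3.34pt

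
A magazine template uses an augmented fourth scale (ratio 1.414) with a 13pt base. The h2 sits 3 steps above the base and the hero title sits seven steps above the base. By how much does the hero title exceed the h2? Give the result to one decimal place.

Step 3: 13.0 × 1.414³ = 36.753pt
Step 7: 13.0 × 1.414⁷ = 146.923pt
Difference: 146.923 − 36.753 = 110.170pt

110.2pt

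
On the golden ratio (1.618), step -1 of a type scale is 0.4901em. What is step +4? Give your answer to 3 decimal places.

5.435em

The gap is 4 − (-1) = 5 steps, so the factor is 1.618^5.
0.4901 × 1.618⁵ = 0.4901 × 11.08901 ≈ 5.435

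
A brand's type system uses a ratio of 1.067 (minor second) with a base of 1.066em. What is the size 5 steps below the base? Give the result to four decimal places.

0.7708em

1.066 ÷ 1.067⁵ = 1.066 ÷ 1.38300 ≈ 0.7708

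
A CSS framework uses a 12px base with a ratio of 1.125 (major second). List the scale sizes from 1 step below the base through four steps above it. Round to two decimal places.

Step -1: 12.0 ÷ 1.125 = 10.67
Step 0: 12px
Step 1: 12.0 × 1.125 = 13.50
Step 2: 12.0 × 1.125² = 15.19
Step 3: 12.0 × 1.125³ = 17.09
Step 4: 12.0 × 1.125⁴ = 19.22

10.67px, 12.00px, 13.50px, 15.19px, 17.09px, 19.22px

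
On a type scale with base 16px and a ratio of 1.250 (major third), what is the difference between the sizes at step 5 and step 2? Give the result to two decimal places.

Step 2: 16.0 × 1.250² = 25.0000px
Step 5: 16.0 × 1.250⁵ = 48.8281px
Difference: 48.8281 − 25.0000 = 23.8281px

23.83px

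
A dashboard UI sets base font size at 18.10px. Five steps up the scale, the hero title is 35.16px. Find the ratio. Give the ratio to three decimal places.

1.142

r⁵ = 35.16 / 18.10, so r = (35.16/18.10)^(1/5).
r = 1.9425^(1/5) ≈ 1.1420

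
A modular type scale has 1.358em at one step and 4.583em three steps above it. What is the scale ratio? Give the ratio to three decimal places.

1.500

The ratio satisfies 1.358 × r³ = 4.583, so r = (4.583 / 1.358)^(1/3).
r = 3.3748^(1/3) ≈ 1.5000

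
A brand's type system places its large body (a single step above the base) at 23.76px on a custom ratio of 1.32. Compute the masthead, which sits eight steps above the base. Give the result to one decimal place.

The gap is 8 − (1) = 7 steps, so the factor is 1.32^7.
23.76 × 1.32⁷ = 23.76 × 6.98261 ≈ 165.907

165.9px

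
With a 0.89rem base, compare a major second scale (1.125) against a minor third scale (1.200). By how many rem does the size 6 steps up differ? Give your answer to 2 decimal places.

Major second: 0.89 × 1.125⁶ = 1.8043rem
Minor third: 0.89 × 1.200⁶ = 2.6575rem
Difference: 2.6575 − 1.8043 = 0.8532rem

0.85rem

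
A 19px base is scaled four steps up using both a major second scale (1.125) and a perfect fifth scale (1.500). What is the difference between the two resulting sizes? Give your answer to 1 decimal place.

65.8px

Major second: 19.0 × 1.125⁴ = 30.434px
Perfect fifth: 19.0 × 1.500⁴ = 96.188px
Difference: 96.188 − 30.434 = 65.754px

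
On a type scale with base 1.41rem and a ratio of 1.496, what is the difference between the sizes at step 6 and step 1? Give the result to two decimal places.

Step 1: 1.41 × 1.496 = 2.1094rem
Step 6: 1.41 × 1.496⁶ = 15.8055rem
Difference: 15.8055 − 2.1094 = 13.6961rem

13.70rem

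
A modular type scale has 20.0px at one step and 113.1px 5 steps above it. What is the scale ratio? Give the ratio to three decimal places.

1.414

r⁵ = 113.1 / 20.0, so r = (113.1/20.0)^(1/5).
r = 5.6550^(1/5) ≈ 1.4141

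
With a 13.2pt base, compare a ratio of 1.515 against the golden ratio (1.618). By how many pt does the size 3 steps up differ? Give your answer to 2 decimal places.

10.01pt

At 1.515: 13.2 × 1.515³ = 45.8999pt
Golden ratio: 13.2 × 1.618³ = 55.9126pt
Difference: 55.9126 − 45.8999 = 10.0127pt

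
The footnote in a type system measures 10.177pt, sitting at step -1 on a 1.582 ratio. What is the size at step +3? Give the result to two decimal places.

63.74pt

10.177 × 1.582⁴ = 10.177 × 6.26363 ≈ 63.745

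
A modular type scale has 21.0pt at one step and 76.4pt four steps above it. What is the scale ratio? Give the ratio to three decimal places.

1.381

The ratio satisfies 21.0 × r⁴ = 76.4, so r = (76.4 / 21.0)^(1/4).
r = 3.6381^(1/4) ≈ 1.3811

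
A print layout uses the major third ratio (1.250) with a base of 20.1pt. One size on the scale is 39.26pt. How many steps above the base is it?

3

1.250ⁿ = 39.26 / 20.1 = 1.9532
n = ln(1.9532) / ln(1.250) = 0.6695 / 0.2231 ≈ 3.00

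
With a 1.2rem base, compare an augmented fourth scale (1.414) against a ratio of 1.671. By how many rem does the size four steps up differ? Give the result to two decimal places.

4.56rem

Augmented fourth: 1.2 × 1.414⁴ = 4.7971rem
At 1.671: 1.2 × 1.671⁴ = 9.3559rem
Difference: 9.3559 − 4.7971 = 4.5588rem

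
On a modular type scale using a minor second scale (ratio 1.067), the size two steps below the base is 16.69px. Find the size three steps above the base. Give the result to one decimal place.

16.69 × 1.067⁵ = 16.69 × 1.38300 ≈ 23.082

23.1px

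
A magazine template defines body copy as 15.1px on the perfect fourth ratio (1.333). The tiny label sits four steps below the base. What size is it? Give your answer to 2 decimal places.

Each step on a modular scale multiplies by the ratio, so the size n steps from the base is base × ratioⁿ.
15.1 ÷ 1.333⁴ = 15.1 ÷ 3.15733 ≈ 4.78

4.78px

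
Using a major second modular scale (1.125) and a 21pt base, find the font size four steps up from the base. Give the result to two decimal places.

33.64pt

21.0 × 1.125⁴ = 21.0 × 1.60181 ≈ 33.64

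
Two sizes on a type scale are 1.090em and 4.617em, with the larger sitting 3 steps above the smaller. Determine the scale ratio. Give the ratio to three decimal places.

1.618

The ratio satisfies 1.090 × r³ = 4.617, so r = (4.617 / 1.090)^(1/3).
r = 4.2358^(1/3) ≈ 1.6180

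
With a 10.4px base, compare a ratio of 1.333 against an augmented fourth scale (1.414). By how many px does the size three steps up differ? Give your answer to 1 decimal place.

4.8px

At 1.333: 10.4 × 1.333³ = 24.633px
Augmented fourth: 10.4 × 1.414³ = 29.402px
Difference: 29.402 − 24.633 = 4.769px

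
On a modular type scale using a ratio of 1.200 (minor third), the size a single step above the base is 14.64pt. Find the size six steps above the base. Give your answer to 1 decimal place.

36.4pt

The gap is 6 − (1) = 5 steps, so the factor is 1.200^5.
14.64 × 1.200⁵ = 14.64 × 2.48832 ≈ 36.429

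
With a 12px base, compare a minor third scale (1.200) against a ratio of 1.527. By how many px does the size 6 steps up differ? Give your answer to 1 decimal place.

Minor third: 12.0 × 1.200⁶ = 35.832px
At 1.527: 12.0 × 1.527⁶ = 152.130px
Difference: 152.130 − 35.832 = 116.298px

116.3px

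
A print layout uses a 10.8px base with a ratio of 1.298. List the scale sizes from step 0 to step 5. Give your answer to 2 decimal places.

10.80px, 14.02px, 18.20px, 23.62px, 30.66px, 39.79px

Step 0: 10.8px
Step 1: 10.8 × 1.298 = 14.02
Step 2: 10.8 × 1.298² = 18.20
Step 3: 10.8 × 1.298³ = 23.62
Step 4: 10.8 × 1.298⁴ = 30.66
Step 5: 10.8 × 1.298⁵ = 39.79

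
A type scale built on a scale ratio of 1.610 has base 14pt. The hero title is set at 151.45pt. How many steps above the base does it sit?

1.610ⁿ = 151.45 / 14 = 10.8179
n = ln(10.8179) / ln(1.610) = 2.3812 / 0.4762 ≈ 5.00

5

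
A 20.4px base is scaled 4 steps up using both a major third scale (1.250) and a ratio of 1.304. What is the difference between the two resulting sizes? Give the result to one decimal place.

9.2px

Major third: 20.4 × 1.250⁴ = 49.805px
At 1.304: 20.4 × 1.304⁴ = 58.985px
Difference: 58.985 − 49.805 = 9.180px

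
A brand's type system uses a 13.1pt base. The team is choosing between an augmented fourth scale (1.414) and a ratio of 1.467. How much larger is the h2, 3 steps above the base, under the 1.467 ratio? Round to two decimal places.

4.32pt

Augmented fourth: 13.1 × 1.414³ = 37.0356pt
At 1.467: 13.1 × 1.467³ = 41.3582pt
Difference: 41.3582 − 37.0356 = 4.3226pt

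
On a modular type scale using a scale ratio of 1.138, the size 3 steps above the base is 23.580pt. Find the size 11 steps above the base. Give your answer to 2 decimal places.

The gap is 11 − (3) = 8 steps, so the factor is 1.138^8.
23.580 × 1.138⁸ = 23.580 × 2.81280 ≈ 66.326

66.33pt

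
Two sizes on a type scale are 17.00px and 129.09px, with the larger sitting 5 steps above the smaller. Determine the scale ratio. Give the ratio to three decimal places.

r⁵ = 129.09 / 17.00, so r = (129.09/17.00)^(1/5).
r = 7.5935^(1/5) ≈ 1.5000

1.500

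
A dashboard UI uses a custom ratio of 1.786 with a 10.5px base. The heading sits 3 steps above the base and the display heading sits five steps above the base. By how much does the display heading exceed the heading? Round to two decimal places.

130.99px

Step 3: 10.5 × 1.786³ = 59.8182px
Step 5: 10.5 × 1.786⁵ = 190.8080px
Difference: 190.8080 − 59.8182 = 130.9898px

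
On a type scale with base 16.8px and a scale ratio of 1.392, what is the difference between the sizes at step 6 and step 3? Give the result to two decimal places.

Step 3: 16.8 × 1.392³ = 45.3134px
Step 6: 16.8 × 1.392⁶ = 122.2207px
Difference: 122.2207 − 45.3134 = 76.9073px

76.91px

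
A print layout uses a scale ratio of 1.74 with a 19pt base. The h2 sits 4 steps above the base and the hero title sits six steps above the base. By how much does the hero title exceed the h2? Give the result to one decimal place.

Step 4: 19.0 × 1.74⁴ = 174.161pt
Step 6: 19.0 × 1.74⁶ = 527.289pt
Difference: 527.289 − 174.161 = 353.128pt

353.1pt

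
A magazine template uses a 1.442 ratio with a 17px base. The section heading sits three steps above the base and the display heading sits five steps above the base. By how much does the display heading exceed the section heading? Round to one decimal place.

Step 3: 17.0 × 1.442³ = 50.974px
Step 5: 17.0 × 1.442⁵ = 105.993px
Difference: 105.993 − 50.974 = 55.019px

55.0px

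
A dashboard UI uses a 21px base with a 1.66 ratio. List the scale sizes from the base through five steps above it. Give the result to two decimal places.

21.00px, 34.86px, 57.87px, 96.06px, 159.46px, 264.70px

Step 0: 21px
Step 1: 21.0 × 1.66 = 34.86
Step 2: 21.0 × 1.66² = 57.87
Step 3: 21.0 × 1.66³ = 96.06
Step 4: 21.0 × 1.66⁴ = 159.46
Step 5: 21.0 × 1.66⁵ = 264.70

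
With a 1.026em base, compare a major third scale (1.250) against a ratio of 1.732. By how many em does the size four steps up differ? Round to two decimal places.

Major third: 1.026 × 1.250⁴ = 2.5049em
At 1.732: 1.026 × 1.732⁴ = 9.2329em
Difference: 9.2329 − 2.5049 = 6.7280em

6.73em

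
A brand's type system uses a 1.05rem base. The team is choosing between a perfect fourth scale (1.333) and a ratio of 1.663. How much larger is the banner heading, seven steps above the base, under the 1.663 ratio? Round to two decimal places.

29.08rem

Perfect fourth: 1.05 × 1.333⁷ = 7.8524rem
At 1.663: 1.05 × 1.663⁷ = 36.9347rem
Difference: 36.9347 − 7.8524 = 29.0823rem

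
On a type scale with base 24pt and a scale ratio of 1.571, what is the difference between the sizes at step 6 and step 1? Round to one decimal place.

Step 1: 24.0 × 1.571 = 37.704pt
Step 6: 24.0 × 1.571⁶ = 360.802pt
Difference: 360.802 − 37.704 = 323.098pt

323.1pt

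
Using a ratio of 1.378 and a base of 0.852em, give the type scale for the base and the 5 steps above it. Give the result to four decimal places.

Step 0: 0.852em
Step 1: 0.852 × 1.378 = 1.1741
Step 2: 0.852 × 1.378² = 1.6178
Step 3: 0.852 × 1.378³ = 2.2294
Step 4: 0.852 × 1.378⁴ = 3.0721
Step 5: 0.852 × 1.378⁵ = 4.2334

0.8520em, 1.1741em, 1.6178em, 2.2294em, 3.0721em, 4.2334em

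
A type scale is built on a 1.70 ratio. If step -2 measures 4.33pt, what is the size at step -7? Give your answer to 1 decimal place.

0.3pt

The gap is -7 − (-2) = -5 steps, so the factor is 1.70^-5.
4.33 ÷ 1.70⁵ = 4.33 ÷ 14.19857 ≈ 0.305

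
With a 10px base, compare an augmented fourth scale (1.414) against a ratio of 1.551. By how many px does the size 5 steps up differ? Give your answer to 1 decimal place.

Augmented fourth: 10.0 × 1.414⁵ = 56.526px
At 1.551: 10.0 × 1.551⁵ = 89.755px
Difference: 89.755 − 56.526 = 33.229px

33.2px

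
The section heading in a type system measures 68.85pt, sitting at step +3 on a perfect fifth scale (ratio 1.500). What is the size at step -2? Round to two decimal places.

9.07pt

68.85 ÷ 1.500⁵ = 68.85 ÷ 7.59375 ≈ 9.067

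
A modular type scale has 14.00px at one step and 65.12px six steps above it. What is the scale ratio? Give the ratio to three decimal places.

The ratio satisfies 14.00 × r⁶ = 65.12, so r = (65.12 / 14.00)^(1/6).
r = 4.6514^(1/6) ≈ 1.2920

1.292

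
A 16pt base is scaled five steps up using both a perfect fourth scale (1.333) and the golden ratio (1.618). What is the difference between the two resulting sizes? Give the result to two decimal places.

110.08pt

Perfect fourth: 16.0 × 1.333⁵ = 67.3396pt
Golden ratio: 16.0 × 1.618⁵ = 177.4241pt
Difference: 177.4241 − 67.3396 = 110.0845pt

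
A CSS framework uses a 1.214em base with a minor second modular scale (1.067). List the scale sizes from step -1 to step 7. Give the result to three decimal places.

1.138em, 1.214em, 1.295em, 1.382em, 1.475em, 1.574em, 1.679em, 1.791em, 1.911em

Step -1: 1.214 ÷ 1.067 = 1.138
Step 0: 1.214em
Step 1: 1.214 × 1.067 = 1.295
Step 2: 1.214 × 1.067² = 1.382
Step 3: 1.214 × 1.067³ = 1.475
Step 4: 1.214 × 1.067⁴ = 1.574
Step 5: 1.214 × 1.067⁵ = 1.679
Step 6: 1.214 × 1.067⁶ = 1.791
Step 7: 1.214 × 1.067⁷ = 1.911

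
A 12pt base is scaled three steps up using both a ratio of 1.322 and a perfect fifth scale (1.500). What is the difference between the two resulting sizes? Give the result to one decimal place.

12.8pt

At 1.322: 12.0 × 1.322³ = 27.725pt
Perfect fifth: 12.0 × 1.500³ = 40.500pt
Difference: 40.500 − 27.725 = 12.775pt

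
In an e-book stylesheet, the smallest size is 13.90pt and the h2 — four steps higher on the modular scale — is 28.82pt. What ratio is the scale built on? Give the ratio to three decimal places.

1.200

The ratio satisfies 13.90 × r⁴ = 28.82, so r = (28.82 / 13.90)^(1/4).
r = 2.0734^(1/4) ≈ 1.2000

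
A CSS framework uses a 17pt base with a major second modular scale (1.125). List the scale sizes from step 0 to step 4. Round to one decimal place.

Step 0: 17pt
Step 1: 17.0 × 1.125 = 19.1
Step 2: 17.0 × 1.125² = 21.5
Step 3: 17.0 × 1.125³ = 24.2
Step 4: 17.0 × 1.125⁴ = 27.2

17.0pt, 19.1pt, 21.5pt, 24.2pt, 27.2pt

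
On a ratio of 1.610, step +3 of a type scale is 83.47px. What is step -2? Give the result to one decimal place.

Moving from step +3 to step -2 is 5 steps down, so divide by r⁵.
83.47 ÷ 1.610⁵ = 83.47 ÷ 10.81756 ≈ 7.716

7.7px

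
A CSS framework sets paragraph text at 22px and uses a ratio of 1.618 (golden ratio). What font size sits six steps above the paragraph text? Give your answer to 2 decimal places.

394.72px

Every step multiplies by the scale ratio.
22.0 × 1.618⁶ = 22.0 × 17.94201 ≈ 394.72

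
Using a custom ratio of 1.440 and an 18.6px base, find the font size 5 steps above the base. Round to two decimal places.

Each step on a modular scale multiplies by the ratio, so the size n steps from the base is base × ratioⁿ.
18.6 × 1.440⁵ = 18.6 × 6.19174 ≈ 115.17

115.17px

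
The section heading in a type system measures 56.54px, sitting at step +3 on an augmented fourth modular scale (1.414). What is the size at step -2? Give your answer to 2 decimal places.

56.54 ÷ 1.414⁵ = 56.54 ÷ 5.65258 ≈ 10.003

10.00px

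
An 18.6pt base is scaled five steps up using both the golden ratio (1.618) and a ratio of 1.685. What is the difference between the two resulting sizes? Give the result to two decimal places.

Golden ratio: 18.6 × 1.618⁵ = 206.2555pt
At 1.685: 18.6 × 1.685⁵ = 252.6460pt
Difference: 252.6460 − 206.2555 = 46.3905pt

46.39pt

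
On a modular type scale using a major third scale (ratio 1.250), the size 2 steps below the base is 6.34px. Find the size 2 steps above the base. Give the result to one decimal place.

The gap is 2 − (-2) = 4 steps, so the factor is 1.250^4.
6.34 × 1.250⁴ = 6.34 × 2.44141 ≈ 15.479

15.5px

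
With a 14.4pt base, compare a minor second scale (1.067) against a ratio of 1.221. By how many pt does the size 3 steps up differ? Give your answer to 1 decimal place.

Minor second: 14.4 × 1.067³ = 17.493pt
At 1.221: 14.4 × 1.221³ = 26.213pt
Difference: 26.213 − 17.493 = 8.720pt

8.7pt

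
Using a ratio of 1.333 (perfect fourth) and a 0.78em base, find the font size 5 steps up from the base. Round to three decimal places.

3.283em

A modular type scale is a geometric sequence: sizeₙ = base × rⁿ.
0.78 × 1.333⁵ = 0.78 × 4.20873 ≈ 3.283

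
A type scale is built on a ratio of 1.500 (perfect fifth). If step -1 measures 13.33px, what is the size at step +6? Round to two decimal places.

The gap is 6 − (-1) = 7 steps, so the factor is 1.500^7.
13.33 × 1.500⁷ = 13.33 × 17.08594 ≈ 227.756

227.76px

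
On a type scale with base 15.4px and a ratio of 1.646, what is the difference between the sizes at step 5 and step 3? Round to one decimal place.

Step 3: 15.4 × 1.646³ = 68.677px
Step 5: 15.4 × 1.646⁵ = 186.067px
Difference: 186.067 − 68.677 = 117.390px

117.4px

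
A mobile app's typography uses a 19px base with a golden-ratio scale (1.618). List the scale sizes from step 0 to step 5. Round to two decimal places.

19.00px, 30.74px, 49.74px, 80.48px, 130.22px, 210.69px

Step 0: 19px
Step 1: 19.0 × 1.618 = 30.74
Step 2: 19.0 × 1.618² = 49.74
Step 3: 19.0 × 1.618³ = 80.48
Step 4: 19.0 × 1.618⁴ = 130.22
Step 5: 19.0 × 1.618⁵ = 210.69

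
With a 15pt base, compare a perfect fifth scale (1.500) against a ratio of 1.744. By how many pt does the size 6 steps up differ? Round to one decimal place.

251.2pt

Perfect fifth: 15.0 × 1.500⁶ = 170.859pt
At 1.744: 15.0 × 1.744⁶ = 422.056pt
Difference: 422.056 − 170.859 = 251.197pt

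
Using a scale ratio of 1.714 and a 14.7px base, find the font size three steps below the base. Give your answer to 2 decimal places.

2.92px

14.7 ÷ 1.714³ = 14.7 ÷ 5.03538 ≈ 2.92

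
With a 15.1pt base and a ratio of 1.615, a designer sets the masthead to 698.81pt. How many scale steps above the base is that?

1.615ⁿ = 698.81 / 15.1 = 46.2788
n = ln(46.2788) / ln(1.615) = 3.8347 / 0.4793 ≈ 8.00

8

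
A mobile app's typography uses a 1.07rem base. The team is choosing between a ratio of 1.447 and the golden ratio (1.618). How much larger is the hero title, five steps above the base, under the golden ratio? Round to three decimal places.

5.077rem

At 1.447: 1.07 × 1.447⁵ = 6.78776rem
Golden ratio: 1.07 × 1.618⁵ = 11.86524rem
Difference: 11.86524 − 6.78776 = 5.07748rem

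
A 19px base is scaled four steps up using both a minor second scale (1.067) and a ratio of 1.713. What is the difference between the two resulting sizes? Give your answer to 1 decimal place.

139.0px

Minor second: 19.0 × 1.067⁴ = 24.627px
At 1.713: 19.0 × 1.713⁴ = 163.600px
Difference: 163.600 − 24.627 = 138.973px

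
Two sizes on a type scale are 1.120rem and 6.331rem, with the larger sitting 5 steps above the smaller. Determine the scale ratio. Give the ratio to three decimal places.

1.414

The ratio satisfies 1.120 × r⁵ = 6.331, so r = (6.331 / 1.120)^(1/5).
r = 5.6527^(1/5) ≈ 1.4140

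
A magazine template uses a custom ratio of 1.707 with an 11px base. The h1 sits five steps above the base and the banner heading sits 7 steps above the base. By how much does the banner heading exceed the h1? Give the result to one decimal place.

305.1px

Step 5: 11.0 × 1.707⁵ = 159.426px
Step 7: 11.0 × 1.707⁷ = 464.545px
Difference: 464.545 − 159.426 = 305.119px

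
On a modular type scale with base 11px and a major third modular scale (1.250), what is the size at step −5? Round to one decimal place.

11.0 ÷ 1.250⁵ = 11.0 ÷ 3.05176 ≈ 3.60

3.6px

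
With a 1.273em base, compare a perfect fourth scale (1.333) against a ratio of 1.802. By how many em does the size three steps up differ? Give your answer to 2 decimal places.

Perfect fourth: 1.273 × 1.333³ = 3.0152em
At 1.802: 1.273 × 1.802³ = 7.4489em
Difference: 7.4489 − 3.0152 = 4.4337em

4.43em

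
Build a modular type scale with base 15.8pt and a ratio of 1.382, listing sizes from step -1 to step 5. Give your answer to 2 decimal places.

11.43pt, 15.80pt, 21.84pt, 30.18pt, 41.70pt, 57.64pt, 79.65pt

Step -1: 15.8 ÷ 1.382 = 11.43
Step 0: 15.8pt
Step 1: 15.8 × 1.382 = 21.84
Step 2: 15.8 × 1.382² = 30.18
Step 3: 15.8 × 1.382³ = 41.70
Step 4: 15.8 × 1.382⁴ = 57.64
Step 5: 15.8 × 1.382⁵ = 79.65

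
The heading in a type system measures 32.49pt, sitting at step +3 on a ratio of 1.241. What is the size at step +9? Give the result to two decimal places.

118.68pt

32.49 × 1.241⁶ = 32.49 × 3.65284 ≈ 118.681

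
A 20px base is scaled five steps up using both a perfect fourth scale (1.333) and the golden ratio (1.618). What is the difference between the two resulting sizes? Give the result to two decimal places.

137.61px

Perfect fourth: 20.0 × 1.333⁵ = 84.1745px
Golden ratio: 20.0 × 1.618⁵ = 221.7801px
Difference: 221.7801 − 84.1745 = 137.6056px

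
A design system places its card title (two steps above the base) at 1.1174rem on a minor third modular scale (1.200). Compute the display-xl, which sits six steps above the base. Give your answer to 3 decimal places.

2.317rem

Moving from step +2 to step +6 is 4 steps up, so multiply by r⁴.
1.1174 × 1.200⁴ = 1.1174 × 2.07360 ≈ 2.317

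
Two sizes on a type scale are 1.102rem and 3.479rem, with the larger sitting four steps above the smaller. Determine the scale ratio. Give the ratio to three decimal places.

The ratio satisfies 1.102 × r⁴ = 3.479, so r = (3.479 / 1.102)^(1/4).
r = 3.1570^(1/4) ≈ 1.3330

1.333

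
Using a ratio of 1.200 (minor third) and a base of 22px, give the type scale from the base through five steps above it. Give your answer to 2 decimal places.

Step 0: 22px
Step 1: 22.0 × 1.200 = 26.40
Step 2: 22.0 × 1.200² = 31.68
Step 3: 22.0 × 1.200³ = 38.02
Step 4: 22.0 × 1.200⁴ = 45.62
Step 5: 22.0 × 1.200⁵ = 54.74

22.00px, 26.40px, 31.68px, 38.02px, 45.62px, 54.74px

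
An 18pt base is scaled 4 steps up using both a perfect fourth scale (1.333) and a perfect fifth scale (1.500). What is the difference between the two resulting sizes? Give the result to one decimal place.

34.3pt

Perfect fourth: 18.0 × 1.333⁴ = 56.832pt
Perfect fifth: 18.0 × 1.500⁴ = 91.125pt
Difference: 91.125 − 56.832 = 34.293pt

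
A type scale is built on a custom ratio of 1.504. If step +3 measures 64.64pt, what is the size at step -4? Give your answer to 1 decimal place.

3.7pt

64.64 ÷ 1.504⁷ = 64.64 ÷ 17.40744 ≈ 3.713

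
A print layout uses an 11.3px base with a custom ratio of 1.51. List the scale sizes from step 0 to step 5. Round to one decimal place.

Step 0: 11.3px
Step 1: 11.3 × 1.51 = 17.1
Step 2: 11.3 × 1.51² = 25.8
Step 3: 11.3 × 1.51³ = 38.9
Step 4: 11.3 × 1.51⁴ = 58.7
Step 5: 11.3 × 1.51⁵ = 88.7

11.3px, 17.1px, 25.8px, 38.9px, 58.7px, 88.7px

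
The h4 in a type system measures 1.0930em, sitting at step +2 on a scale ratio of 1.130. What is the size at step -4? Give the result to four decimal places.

0.5250em

Moving from step +2 to step -4 is 6 steps down, so divide by r⁶.
1.0930 ÷ 1.130⁶ = 1.0930 ÷ 2.08195 ≈ 0.5250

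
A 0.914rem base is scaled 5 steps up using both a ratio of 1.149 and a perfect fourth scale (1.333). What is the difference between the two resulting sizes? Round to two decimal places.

At 1.149: 0.914 × 1.149⁵ = 1.8304rem
Perfect fourth: 0.914 × 1.333⁵ = 3.8468rem
Difference: 3.8468 − 1.8304 = 2.0164rem

2.02rem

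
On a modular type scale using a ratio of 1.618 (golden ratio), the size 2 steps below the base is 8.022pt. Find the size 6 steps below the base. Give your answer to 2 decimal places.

Moving from step -2 to step -6 is 4 steps down, so divide by r⁴.
8.022 ÷ 1.618⁴ = 8.022 ÷ 6.85353 ≈ 1.170

1.17pt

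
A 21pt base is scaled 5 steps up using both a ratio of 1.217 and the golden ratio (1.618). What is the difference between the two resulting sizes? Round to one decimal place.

176.8pt

At 1.217: 21.0 × 1.217⁵ = 56.062pt
Golden ratio: 21.0 × 1.618⁵ = 232.869pt
Difference: 232.869 − 56.062 = 176.807pt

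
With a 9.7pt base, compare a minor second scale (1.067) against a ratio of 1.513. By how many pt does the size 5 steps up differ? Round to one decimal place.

Minor second: 9.7 × 1.067⁵ = 13.415pt
At 1.513: 9.7 × 1.513⁵ = 76.907pt
Difference: 76.907 − 13.415 = 63.492pt

63.5pt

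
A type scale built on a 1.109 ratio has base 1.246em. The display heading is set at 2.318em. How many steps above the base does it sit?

6

1.109ⁿ = 2.318 / 1.246 = 1.8604
n = ln(1.8604) / ln(1.109) = 0.6208 / 0.1035 ≈ 6.00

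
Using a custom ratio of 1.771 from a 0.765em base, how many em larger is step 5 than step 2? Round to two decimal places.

10.93em

Step 2: 0.765 × 1.771² = 2.3994em
Step 5: 0.765 × 1.771⁵ = 13.3277em
Difference: 13.3277 − 2.3994 = 10.9283em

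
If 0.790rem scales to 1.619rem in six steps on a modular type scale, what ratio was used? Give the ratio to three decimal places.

1.127

r⁶ = 1.619 / 0.790, so r = (1.619/0.790)^(1/6).
r = 2.0494^(1/6) ≈ 1.1270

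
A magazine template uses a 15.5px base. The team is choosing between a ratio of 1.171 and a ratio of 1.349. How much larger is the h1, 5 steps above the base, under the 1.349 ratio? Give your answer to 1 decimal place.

35.1px

At 1.171: 15.5 × 1.171⁵ = 34.128px
At 1.349: 15.5 × 1.349⁵ = 69.245px
Difference: 69.245 − 34.128 = 35.117px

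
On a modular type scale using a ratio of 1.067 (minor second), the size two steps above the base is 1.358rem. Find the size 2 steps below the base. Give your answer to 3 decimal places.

Moving from step +2 to step -2 is 4 steps down, so divide by r⁴.
1.358 ÷ 1.067⁴ = 1.358 ÷ 1.29616 ≈ 1.048

1.048rem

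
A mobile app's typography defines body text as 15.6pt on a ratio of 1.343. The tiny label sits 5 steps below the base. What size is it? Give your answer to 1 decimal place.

3.6pt

Each step on a modular scale multiplies by the ratio, so the size n steps from the base is base × ratioⁿ.
15.6 ÷ 1.343⁵ = 15.6 ÷ 4.36898 ≈ 3.57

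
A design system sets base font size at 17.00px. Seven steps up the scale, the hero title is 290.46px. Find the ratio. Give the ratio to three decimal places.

1.500

r⁷ = 290.46 / 17.00, so r = (290.46/17.00)^(1/7).
r = 17.0859^(1/7) ≈ 1.5000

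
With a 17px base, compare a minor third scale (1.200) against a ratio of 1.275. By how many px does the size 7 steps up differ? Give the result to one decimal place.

Minor third: 17.0 × 1.200⁷ = 60.914px
At 1.275: 17.0 × 1.275⁷ = 93.115px
Difference: 93.115 − 60.914 = 32.201px

32.2px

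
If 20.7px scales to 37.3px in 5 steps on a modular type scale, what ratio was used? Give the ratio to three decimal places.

r⁵ = 37.3 / 20.7, so r = (37.3/20.7)^(1/5).
r = 1.8019^(1/5) ≈ 1.1250

1.125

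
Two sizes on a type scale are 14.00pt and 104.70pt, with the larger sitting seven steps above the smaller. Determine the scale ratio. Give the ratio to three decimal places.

r⁷ = 104.70 / 14.00, so r = (104.70/14.00)^(1/7).
r = 7.4786^(1/7) ≈ 1.3330

1.333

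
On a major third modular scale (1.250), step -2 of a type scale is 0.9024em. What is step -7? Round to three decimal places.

The gap is -7 − (-2) = -5 steps, so the factor is 1.250^-5.
0.9024 ÷ 1.250⁵ = 0.9024 ÷ 3.05176 ≈ 0.296

0.296em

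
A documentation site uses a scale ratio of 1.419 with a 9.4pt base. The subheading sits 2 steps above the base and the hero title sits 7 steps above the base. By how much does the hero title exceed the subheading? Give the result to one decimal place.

90.0pt

Step 2: 9.4 × 1.419² = 18.927pt
Step 7: 9.4 × 1.419⁷ = 108.894pt
Difference: 108.894 − 18.927 = 89.967pt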